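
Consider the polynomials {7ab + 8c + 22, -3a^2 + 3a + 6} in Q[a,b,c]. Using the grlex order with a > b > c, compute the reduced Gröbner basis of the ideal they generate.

G = {a^2 - a - 2, ab + 8/7c + 22/7, ac + 11/4a + 7/4b - c - 11/4, b^2 - 4/7bc - 32/49c^2 - 11/7b - 176/49c - 242/49}

f_1 = 7ab + 8c + 22, LT = ab.
f_2 = -3a^2 + 3a + 6, LT = a^2.

S(f_1,f_2): lcm = a^2b. S = ab + 8/7ac + 22/7a + 2b.
  leading term ab: subtract (1/7)·f_1 from ab + 8/7ac + 22/7a + 2b → 8/7ac + 22/7a + 2b - 8/7c - 22/7
  leading term ac: no divisor's leading term divides it; move 8/7ac to the remainder.
  leading term a: no divisor's leading term divides it; move 22/7a to the remainder.
  leading term b: no divisor's leading term divides it; move 2b to the remainder.
  leading term c: no divisor's leading term divides it; move -8/7c to the remainder.
  leading term 1: no divisor's leading term divides it; move -22/7 to the remainder.
  remainder 8/7ac + 22/7a + 2b - 8/7c - 22/7 ≠ 0; add g_3 = 8/7ac + 22/7a + 2b - 8/7c - 22/7 to the basis.

S(f_1,g_3): lcm = abc. S = -11/4ab - 7/4b^2 + bc + 8/7c^2 + 11/4b + 22/7c.
  leading term ab: subtract (-11/28)·f_1 from -11/4ab - 7/4b^2 + bc + 8/7c^2 + 11/4b + 22/7c → -7/4b^2 + bc + 8/7c^2 + 11/4b + 44/7c + 121/14
  leading term b^2: no divisor's leading term divides it; move -7/4b^2 to the remainder.
  leading term bc: no divisor's leading term divides it; move bc to the remainder.
  leading term c^2: no divisor's leading term divides it; move 8/7c^2 to the remainder.
  leading term b: no divisor's leading term divides it; move 11/4b to the remainder.
  leading term c: no divisor's leading term divides it; move 44/7c to the remainder.
  leading term 1: no divisor's leading term divides it; move 121/14 to the remainder.
  remainder -7/4b^2 + bc + 8/7c^2 + 11/4b + 44/7c + 121/14 ≠ 0; add g_4 = -7/4b^2 + bc + 8/7c^2 + 11/4b + 44/7c + 121/14 to the basis.

The other S-polynomials (S(f_2,g_3), S(f_1,g_4), S(f_2,g_4), S(g_3,g_4)) all reduce to 0 modulo the current basis, so we have a Gröbner basis.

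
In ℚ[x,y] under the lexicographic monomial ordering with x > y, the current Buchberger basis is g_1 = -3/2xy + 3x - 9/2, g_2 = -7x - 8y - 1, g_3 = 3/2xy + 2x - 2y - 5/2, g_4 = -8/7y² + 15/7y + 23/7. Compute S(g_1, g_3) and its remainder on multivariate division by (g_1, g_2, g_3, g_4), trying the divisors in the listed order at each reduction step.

lcm(LM(g_1), LM(g_3)) = xy.
S = (lcm/LT(g_1))·g_1 − (lcm/LT(g_3))·g_3 = -10/3x + 4/3y + 14/3.
Reduce S modulo (g_1, g_2, g_3, g_4) in that order:
  leading term x: subtract (10/21)·g_2 from -10/3x + 4/3y + 14/3 → 36/7y + 36/7
  leading term y: no divisor's leading term divides it; move 36/7y to the remainder.
  leading term 1: no divisor's leading term divides it; move 36/7 to the remainder.
The remainder 36/7y + 36/7 is nonzero, so it would be added as the next basis element.

S(g_1, g_3) = -10/3x + 4/3y + 14/3; remainder on division = 36/7y + 36/7.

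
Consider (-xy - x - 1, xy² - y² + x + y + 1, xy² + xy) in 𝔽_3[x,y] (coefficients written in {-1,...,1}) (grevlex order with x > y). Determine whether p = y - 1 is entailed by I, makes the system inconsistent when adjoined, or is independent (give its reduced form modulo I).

First compute the reduced Gröbner basis of I by Buchberger's algorithm.
f_1 = -xy - x - 1, LT = xy.
f_2 = xy² - y² + x + y + 1, LT = xy².
f_3 = xy² + xy, LT = xy².

S(f_1,f_2): lcm = xy². S = xy + y² - x - 1.
  leading term xy: subtract (-1)·f_1 from xy + y² - x - 1 → y² + x + 1
  leading term y²: no divisor's leading term divides it; move y² to the remainder.
  leading term x: no divisor's leading term divides it; move x to the remainder.
  leading term 1: no divisor's leading term divides it; move 1 to the remainder.
  remainder y² + x + 1 ≠ 0; add h_4 = y² + x + 1 to the basis.

S(f_1,f_3): lcm = xy². S = y.
  leading term y: no divisor's leading term divides it; move y to the remainder.
  remainder y ≠ 0; add h_5 = y to the basis.

S(f_1,h_4): lcm = xy². S = -x² + xy - x + y.
  leading term x²: no divisor's leading term divides it; move -x² to the remainder.
  leading term xy: subtract (-1)·f_1 from xy - x + y → x + y - 1
  leading term x: no divisor's leading term divides it; move x to the remainder.
  leading term y: subtract (1)·h_5 from y - 1 → -1
  leading term 1: no divisor's leading term divides it; move -1 to the remainder.
  remainder -x² + x - 1 ≠ 0; add h_6 = -x² + x - 1 to the basis.

S(f_1,h_5): lcm = xy. S = x + 1.
  leading term x: no divisor's leading term divides it; move x to the remainder.
  leading term 1: no divisor's leading term divides it; move 1 to the remainder.
  remainder x + 1 ≠ 0; add h_7 = x + 1 to the basis.

The other S-polynomials (S(f_2,f_3), S(f_2,h_4), S(f_3,h_4), S(f_2,h_5), S(f_3,h_5), S(h_4,h_5), S(f_1,h_6), S(f_2,h_6), S(f_3,h_6), S(h_4,h_6), S(h_5,h_6), S(f_1,h_7), S(f_2,h_7), S(f_3,h_7), S(h_4,h_7), S(h_5,h_7), S(h_6,h_7)) all reduce to 0 modulo the current basis, so we have a Gröbner basis.
Inter-reduce: drop elements whose leading term is divisible by another's, tail-reduce, and make monic.
Reduced Gröbner basis: {x + 1, y}.
Label its elements g_1 = x + 1, g_2 = y.

Reduce p = y - 1 modulo G:
  leading term y: subtract (1)·g_2 from y - 1 → -1
  leading term 1: no divisor's leading term divides it; move -1 to the remainder.
  normal form = -1.
The normal form is nonzero, so p ∉ I. Since p minus its normal form lies in I, I + (p) = I + (r) where r = -1; decide whether this ideal is the whole ring.
Here r = -1 is a nonzero constant, hence a unit: 1 ∈ I + (p), the Gröbner basis of I + (p) is {1}, and the enlarged system has no common solution — adjoining p is inconsistent.

Adjoining y - 1 makes the ideal the whole ring: the system is inconsistent.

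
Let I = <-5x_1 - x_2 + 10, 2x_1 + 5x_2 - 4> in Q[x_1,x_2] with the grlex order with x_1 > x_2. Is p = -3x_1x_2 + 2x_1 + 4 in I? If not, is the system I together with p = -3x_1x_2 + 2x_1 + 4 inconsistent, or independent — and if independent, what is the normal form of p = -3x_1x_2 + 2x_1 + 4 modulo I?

First compute the reduced Gröbner basis of I by Buchberger's algorithm.
f_1 = -5x_1 - x_2 + 10, LT = x_1.
f_2 = 2x_1 + 5x_2 - 4, LT = x_1.

S(f_1,f_2): lcm = x_1. S = -\tfrac{23}{10}x_2.
  leading term x_2: no divisor's leading term divides it; move -\tfrac{23}{10}x_2 to the remainder.
  remainder -\tfrac{23}{10}x_2 ≠ 0; add h_3 = -\tfrac{23}{10}x_2 to the basis.

The other S-polynomials (S(f_1,h_3), S(f_2,h_3)) all reduce to 0 modulo the current basis, so we have a Gröbner basis.
Inter-reduce: drop elements whose leading term is divisible by another's, tail-reduce, and make monic.
Reduced Gröbner basis: {x_1 - 2, x_2}.
Label its elements g_1 = x_1 - 2, g_2 = x_2.

Reduce p = -3x_1x_2 + 2x_1 + 4 modulo G:
  leading term x_1x_2: subtract (-3x_2)·g_1 from -3x_1x_2 + 2x_1 + 4 → 2x_1 - 6x_2 + 4
  leading term x_1: subtract (2)·g_1 from 2x_1 - 6x_2 + 4 → -6x_2 + 8
  leading term x_2: subtract (-6)·g_2 from -6x_2 + 8 → 8
  leading term 1: no divisor's leading term divides it; move 8 to the remainder.
  normal form = 8.
The normal form is nonzero, so p ∉ I. Since p minus its normal form lies in I, I + (p) = I + (r) where r = 8; decide whether this ideal is the whole ring.
Here r = 8 is a nonzero constant, hence a unit: 1 ∈ I + (p), the Gröbner basis of I + (p) is {1}, and the enlarged system has no common solution — adjoining p is inconsistent.

Adjoining -3x_1x_2 + 2x_1 + 4 makes the ideal the whole ring: the system is inconsistent.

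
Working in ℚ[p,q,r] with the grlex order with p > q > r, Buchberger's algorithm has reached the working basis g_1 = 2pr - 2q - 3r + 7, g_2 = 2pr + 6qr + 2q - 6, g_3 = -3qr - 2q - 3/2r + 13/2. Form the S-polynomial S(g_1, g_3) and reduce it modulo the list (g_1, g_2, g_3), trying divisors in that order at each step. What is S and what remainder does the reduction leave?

S(g_1, g_3) = -⅔pq - ½pr - q² - 3/2qr + 13/6p + 7/2q; remainder on division = -⅔pq - q² + 13/6p + 4q - 3/2.

lcm(LM(g_1), LM(g_3)) = pqr.
S = (lcm/LT(g_1))·g_1 − (lcm/LT(g_3))·g_3 = -⅔pq - ½pr - q² - 3/2qr + 13/6p + 7/2q.
Reduce S modulo (g_1, g_2, g_3) in that order:
  leading term pq: no divisor's leading term divides it; move -⅔pq to the remainder.
  leading term pr: subtract (-¼)·g_1 from -½pr - q² - 3/2qr + 13/6p + 7/2q → -q² - 3/2qr + 13/6p + 3q - ¾r + 7/4
  leading term q²: no divisor's leading term divides it; move -q² to the remainder.
  leading term qr: subtract (½)·g_3 from -3/2qr + 13/6p + 3q - ¾r + 7/4 → 13/6p + 4q - 3/2
  leading term p: no divisor's leading term divides it; move 13/6p to the remainder.
  leading term q: no divisor's leading term divides it; move 4q to the remainder.
  leading term 1: no divisor's leading term divides it; move -3/2 to the remainder.
The remainder -⅔pq - q² + 13/6p + 4q - 3/2 is nonzero, so it would be added as the next basis element.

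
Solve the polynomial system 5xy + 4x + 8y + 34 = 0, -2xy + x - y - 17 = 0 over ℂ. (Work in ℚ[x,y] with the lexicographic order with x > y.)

Compute a lex Gröbner basis by Buchberger's algorithm.
f_1 = 5xy + 4x + 8y + 34, LT = xy.
f_2 = -2xy + x - y - 17, LT = xy.

S(f_1,f_2): lcm = xy. S = 13/10x + 11/10y - 17/10.
  leading term x: no divisor's leading term divides it; move 13/10x to the remainder.
  leading term y: no divisor's leading term divides it; move 11/10y to the remainder.
  leading term 1: no divisor's leading term divides it; move -17/10 to the remainder.
  remainder 13/10x + 11/10y - 17/10 ≠ 0; add h_3 = 13/10x + 11/10y - 17/10 to the basis.

S(f_1,h_3): lcm = xy. S = ⅘x - 11/13y² + 189/65y + 34/5.
  leading term x: subtract (8/13)·h_3 from ⅘x - 11/13y² + 189/65y + 34/5 → -11/13y² + 29/13y + 102/13
  leading term y²: no divisor's leading term divides it; move -11/13y² to the remainder.
  leading term y: no divisor's leading term divides it; move 29/13y to the remainder.
  leading term 1: no divisor's leading term divides it; move 102/13 to the remainder.
  remainder -11/13y² + 29/13y + 102/13 ≠ 0; add h_4 = -11/13y² + 29/13y + 102/13 to the basis.

S(f_2,h_3): lcm = xy. S = -½x - 11/13y² + 47/26y + 17/2.
  leading term x: subtract (-5/13)·h_3 from -½x - 11/13y² + 47/26y + 17/2 → -11/13y² + 29/13y + 102/13
  leading term y²: subtract (1)·h_4 from -11/13y² + 29/13y + 102/13 → 0
  remainder 0.

S(f_1,h_4): lcm = xy². S = 189/55xy + 102/11x + 8/5y² + 34/5y.
  leading term xy: subtract (189/275)·f_1 from 189/55xy + 102/11x + 8/5y² + 34/5y → 1794/275x + 8/5y² + 358/275y - 6426/275
  leading term x: subtract (276/55)·h_3 from 1794/275x + 8/5y² + 358/275y - 6426/275 → 8/5y² - 232/55y - 816/55
  leading term y²: subtract (-104/55)·h_4 from 8/5y² - 232/55y - 816/55 → 0
  remainder 0.

S(f_2,h_4): lcm = xy². S = 47/22xy + 102/11x + ½y² + 17/2y.
  leading term xy: subtract (47/110)·f_1 from 47/22xy + 102/11x + ½y² + 17/2y → 416/55x + ½y² + 559/110y - 799/55
  leading term x: subtract (64/11)·h_3 from 416/55x + ½y² + 559/110y - 799/55 → ½y² - 29/22y - 51/11
  leading term y²: subtract (-13/22)·h_4 from ½y² - 29/22y - 51/11 → 0
  remainder 0.

S(h_3,h_4): leading monomials are coprime, so the S-polynomial reduces to 0 (Buchberger's first criterion).
Every S-polynomial of the final basis reduces to 0, so we have a Gröbner basis.
Inter-reduce: drop elements whose leading term is divisible by another's, tail-reduce, and make monic.
Reduced Gröbner basis: {x + 11/13y - 17/13, y² - 29/11y - 102/11}.

From the last basis element, y² - 29/11y - 102/11 = 0, so y takes values in {-2, 51/11}. Each choice, substituted upward through the basis, yields the corresponding point(s) of the solution set.
  y = -2: the earlier basis element becomes x - 3 = 0, giving x = 3 — point (3, -2).
  y = 51/11: the earlier basis element becomes x + 34/13 = 0, giving x = -34/13 — point (-34/13, 51/11).
Substituting each solution back into the original system confirms all equations vanish.

{(3, -2), (-34/13, 51/11)}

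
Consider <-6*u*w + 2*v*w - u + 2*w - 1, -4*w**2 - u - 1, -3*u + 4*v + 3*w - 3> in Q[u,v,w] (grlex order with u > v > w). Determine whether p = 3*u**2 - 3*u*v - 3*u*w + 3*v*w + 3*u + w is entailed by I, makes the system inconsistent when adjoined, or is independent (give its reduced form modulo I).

First compute the reduced Gröbner basis of I by Buchberger's algorithm.
f_1 = -6*u*w + 2*v*w - u + 2*w - 1, LT = u*w.
f_2 = -4*w**2 - u - 1, LT = w**2.
f_3 = -3*u + 4*v + 3*w - 3, LT = u.

S(f_1,f_2): lcm = u*w**2. S = -1/3*v*w**2 - 1/4*u**2 + 1/6*u*w - 1/3*w**2 - 1/4*u + 1/6*w.
  leading term v*w**2: subtract (1/12*v)·f_2 from -1/3*v*w**2 - 1/4*u**2 + 1/6*u*w - 1/3*w**2 - 1/4*u + 1/6*w → -1/4*u**2 + 1/12*u*v + 1/6*u*w - 1/3*w**2 - 1/4*u + 1/12*v + 1/6*w
  leading term u**2: subtract (1/12*u)·f_3 from -1/4*u**2 + 1/12*u*v + 1/6*u*w - 1/3*w**2 - 1/4*u + 1/12*v + 1/6*w → -1/4*u*v - 1/12*u*w - 1/3*w**2 + 1/12*v + 1/6*w
  leading term u*v: subtract (1/12*v)·f_3 from -1/4*u*v - 1/12*u*w - 1/3*w**2 + 1/12*v + 1/6*w → -1/12*u*w - 1/3*v**2 - 1/4*v*w - 1/3*w**2 + 1/3*v + 1/6*w
  leading term u*w: subtract (1/72)·f_1 from -1/12*u*w - 1/3*v**2 - 1/4*v*w - 1/3*w**2 + 1/3*v + 1/6*w → -1/3*v**2 - 5/18*v*w - 1/3*w**2 + 1/72*u + 1/3*v + 5/36*w + 1/72
  leading term v**2: no divisor's leading term divides it; move -1/3*v**2 to the remainder.
  leading term v*w: no divisor's leading term divides it; move -5/18*v*w to the remainder.
  leading term w**2: subtract (1/12)·f_2 from -1/3*w**2 + 1/72*u + 1/3*v + 5/36*w + 1/72 → 7/72*u + 1/3*v + 5/36*w + 7/72
  leading term u: subtract (-7/216)·f_3 from 7/72*u + 1/3*v + 5/36*w + 7/72 → 25/54*v + 17/72*w
  leading term v: no divisor's leading term divides it; move 25/54*v to the remainder.
  leading term w: no divisor's leading term divides it; move 17/72*w to the remainder.
  remainder -1/3*v**2 - 5/18*v*w + 25/54*v + 17/72*w ≠ 0; add h_4 = -1/3*v**2 - 5/18*v*w + 25/54*v + 17/72*w to the basis.

S(f_1,f_3): lcm = u*w. S = v*w + w**2 + 1/6*u - 4/3*w + 1/6.
  leading term v*w: no divisor's leading term divides it; move v*w to the remainder.
  leading term w**2: subtract (-1/4)·f_2 from w**2 + 1/6*u - 4/3*w + 1/6 → -1/12*u - 4/3*w - 1/12
  leading term u: subtract (1/36)·f_3 from -1/12*u - 4/3*w - 1/12 → -1/9*v - 17/12*w
  leading term v: no divisor's leading term divides it; move -1/9*v to the remainder.
  leading term w: no divisor's leading term divides it; move -17/12*w to the remainder.
  remainder v*w - 1/9*v - 17/12*w ≠ 0; add h_5 = v*w - 1/9*v - 17/12*w to the basis.

The other S-polynomials (S(f_2,f_3), S(f_1,h_4), S(f_2,h_4), S(f_3,h_4), S(f_1,h_5), S(f_2,h_5), S(f_3,h_5), S(h_4,h_5)) all reduce to 0 modulo the current basis, so we have a Gröbner basis.
Inter-reduce: drop elements whose leading term is divisible by another's, tail-reduce, and make monic.
Reduced Gröbner basis: {v**2 - 35/27*v + 17/36*w, v*w - 1/9*v - 17/12*w, w**2 + 1/3*v + 1/4*w, u - 4/3*v - w + 1}.
Label its elements g_1 = v**2 - 35/27*v + 17/36*w, g_2 = v*w - 1/9*v - 17/12*w, g_3 = w**2 + 1/3*v + 1/4*w, g_4 = u - 4/3*v - w + 1.

Reduce p = 3*u**2 - 3*u*v - 3*u*w + 3*v*w + 3*u + w modulo G:
  leading term u**2: subtract (3*u)·g_4 from 3*u**2 - 3*u*v - 3*u*w + 3*v*w + 3*u + w → u*v + 3*v*w + w
  leading term u*v: subtract (v)·g_4 from u*v + 3*v*w + w → 4/3*v**2 + 4*v*w - v + w
  leading term v**2: subtract (4/3)·g_1 from 4/3*v**2 + 4*v*w - v + w → 4*v*w + 59/81*v + 10/27*w
  leading term v*w: subtract (4)·g_2 from 4*v*w + 59/81*v + 10/27*w → 95/81*v + 163/27*w
  leading term v: no divisor's leading term divides it; move 95/81*v to the remainder.
  leading term w: no divisor's leading term divides it; move 163/27*w to the remainder.
  normal form = 95/81*v + 163/27*w.
The normal form is nonzero, so p ∉ I. Since p minus its normal form lies in I, I + (p) = I + (r) where r = 95/81*v + 163/27*w; decide whether this ideal is the whole ring.
Run Buchberger on G together with r (pairs among the g_i already reduce to 0 since G is a Gröbner basis):
g_1 = v**2 - 35/27*v + 17/36*w, LT = v**2.
g_2 = v*w - 1/9*v - 17/12*w, LT = v*w.
g_3 = w**2 + 1/3*v + 1/4*w, LT = w**2.
g_4 = u - 4/3*v - w + 1, LT = u.
r = 95/81*v + 163/27*w, LT = v.

S(g_1,r): lcm = v**2. S = -489/95*v*w - 35/27*v + 17/36*w.
  leading term v*w: subtract (-489/95)·g_2 from -489/95*v*w - 35/27*v + 17/36*w → -4792/2565*v - 5831/855*w
  leading term v: subtract (-14376/9025)·r from -4792/2565*v - 5831/855*w → 25239/9025*w
  leading term w: no divisor's leading term divides it; move 25239/9025*w to the remainder.
  remainder 25239/9025*w ≠ 0; add m_6 = 25239/9025*w to the basis.

The other S-polynomials (S(g_1,g_2), S(g_1,g_3), S(g_1,g_4), S(g_2,g_3), S(g_2,g_4), S(g_2,r), S(g_3,g_4), S(g_3,r), S(g_4,r), S(g_1,m_6), S(g_2,m_6), S(g_3,m_6), S(g_4,m_6), S(r,m_6)) all reduce to 0 modulo the current basis, so we have a Gröbner basis.
Inter-reduce: drop elements whose leading term is divisible by another's, tail-reduce, and make monic.
Reduced Gröbner basis: {u + 1, v, w}.
The reduced Gröbner basis of I + (p) is {u + 1, v, w} ≠ {1}, a proper ideal, so the enlarged system stays consistent: p is independent of I, with normal form 95/81*v + 163/27*w.

The remainder on division by a Gröbner basis is unique — it is the normal form.

3*u**2 - 3*u*v - 3*u*w + 3*v*w + 3*u + w is independent of I; its normal form modulo I is 95/81*v + 163/27*w.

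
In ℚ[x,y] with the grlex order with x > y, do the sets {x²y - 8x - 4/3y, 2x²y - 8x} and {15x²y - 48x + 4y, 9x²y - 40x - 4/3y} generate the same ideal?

Yes, the ideals are equal.

Two ideals are equal iff their reduced Gröbner bases coincide (the reduced basis is unique for a fixed ordering).
Buchberger on the first generating set:
f_1 = x²y - 8x - 4/3y, LT = x²y.
f_2 = 2x²y - 8x, LT = x²y.

S(f_1,f_2): lcm = x²y. S = -4x - 4/3y.
  leading term x: no divisor's leading term divides it; move -4x to the remainder.
  leading term y: no divisor's leading term divides it; move -4/3y to the remainder.
  remainder -4x - 4/3y ≠ 0; add g_3 = -4x - 4/3y to the basis.

S(f_1,g_3): lcm = x²y. S = -⅓xy² - 8x - 4/3y.
  leading term xy²: subtract (1/12y²)·g_3 from -⅓xy² - 8x - 4/3y → 1/9y³ - 8x - 4/3y
  leading term y³: no divisor's leading term divides it; move 1/9y³ to the remainder.
  leading term x: subtract (2)·g_3 from -8x - 4/3y → 4/3y
  leading term y: no divisor's leading term divides it; move 4/3y to the remainder.
  remainder 1/9y³ + 4/3y ≠ 0; add g_4 = 1/9y³ + 4/3y to the basis.

The other S-polynomials (S(f_2,g_3), S(f_1,g_4), S(f_2,g_4), S(g_3,g_4)) all reduce to 0 modulo the current basis, so we have a Gröbner basis.
Inter-reduce: drop elements whose leading term is divisible by another's, tail-reduce, and make monic.
Reduced Gröbner basis: {y³ + 12y, x + ⅓y}.

Buchberger on the second generating set:
h_1 = 15x²y - 48x + 4y, LT = x²y.
h_2 = 9x²y - 40x - 4/3y, LT = x²y.

S(h_1,h_2): lcm = x²y. S = 56/45x + 56/135y.
  leading term x: no divisor's leading term divides it; move 56/45x to the remainder.
  leading term y: no divisor's leading term divides it; move 56/135y to the remainder.
  remainder 56/45x + 56/135y ≠ 0; add k_3 = 56/45x + 56/135y to the basis.

S(h_1,k_3): lcm = x²y. S = -⅓xy² - 16/5x + 4/15y.
  leading term xy²: subtract (-15/56y²)·k_3 from -⅓xy² - 16/5x + 4/15y → 1/9y³ - 16/5x + 4/15y
  leading term y³: no divisor's leading term divides it; move 1/9y³ to the remainder.
  leading term x: subtract (-18/7)·k_3 from -16/5x + 4/15y → 4/3y
  leading term y: no divisor's leading term divides it; move 4/3y to the remainder.
  remainder 1/9y³ + 4/3y ≠ 0; add k_4 = 1/9y³ + 4/3y to the basis.

The other S-polynomials (S(h_2,k_3), S(h_1,k_4), S(h_2,k_4), S(k_3,k_4)) all reduce to 0 modulo the current basis, so we have a Gröbner basis.
Inter-reduce: drop elements whose leading term is divisible by another's, tail-reduce, and make monic.
Reduced Gröbner basis: {y³ + 12y, x + ⅓y}.

These coincide, so the ideals are equal.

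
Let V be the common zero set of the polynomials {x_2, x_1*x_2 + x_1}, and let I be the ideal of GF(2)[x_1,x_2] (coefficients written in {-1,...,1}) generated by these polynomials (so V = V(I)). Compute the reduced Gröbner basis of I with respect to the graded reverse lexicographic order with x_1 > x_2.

This is the nonlinear analogue of row-reducing a linear system.

f_1 = x_2, LT = x_2.
f_2 = x_1*x_2 + x_1, LT = x_1*x_2.

S(f_1,f_2): lcm = x_1*x_2. S = x_1.
  leading term x_1: no divisor's leading term divides it; move x_1 to the remainder.
  remainder x_1 ≠ 0; add g_3 = x_1 to the basis.

The other S-polynomials (S(f_1,g_3), S(f_2,g_3)) all reduce to 0 modulo the current basis, so we have a Gröbner basis.
Inter-reduce: drop elements whose leading term is divisible by another's, tail-reduce, and make monic.

G = {x_1, x_2}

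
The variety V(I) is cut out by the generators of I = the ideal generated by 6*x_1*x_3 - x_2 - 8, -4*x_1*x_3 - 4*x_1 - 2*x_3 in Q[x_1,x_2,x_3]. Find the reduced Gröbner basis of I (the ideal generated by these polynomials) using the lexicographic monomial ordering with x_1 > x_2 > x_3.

f_1 = 6*x_1*x_3 - x_2 - 8, LT = x_1*x_3.
f_2 = -4*x_1*x_3 - 4*x_1 - 2*x_3, LT = x_1*x_3.

S(f_1,f_2): lcm = x_1*x_3. S = -x_1 - 1/6*x_2 - 1/2*x_3 - 4/3.
  leading term x_1: no divisor's leading term divides it; move -x_1 to the remainder.
  leading term x_2: no divisor's leading term divides it; move -1/6*x_2 to the remainder.
  leading term x_3: no divisor's leading term divides it; move -1/2*x_3 to the remainder.
  leading term 1: no divisor's leading term divides it; move -4/3 to the remainder.
  remainder -x_1 - 1/6*x_2 - 1/2*x_3 - 4/3 ≠ 0; add g_3 = -x_1 - 1/6*x_2 - 1/2*x_3 - 4/3 to the basis.

S(f_1,g_3): lcm = x_1*x_3. S = -1/6*x_2*x_3 - 1/6*x_2 - 1/2*x_3**2 - 4/3*x_3 - 4/3.
  leading term x_2*x_3: no divisor's leading term divides it; move -1/6*x_2*x_3 to the remainder.
  leading term x_2: no divisor's leading term divides it; move -1/6*x_2 to the remainder.
  leading term x_3**2: no divisor's leading term divides it; move -1/2*x_3**2 to the remainder.
  leading term x_3: no divisor's leading term divides it; move -4/3*x_3 to the remainder.
  leading term 1: no divisor's leading term divides it; move -4/3 to the remainder.
  remainder -1/6*x_2*x_3 - 1/6*x_2 - 1/2*x_3**2 - 4/3*x_3 - 4/3 ≠ 0; add g_4 = -1/6*x_2*x_3 - 1/6*x_2 - 1/2*x_3**2 - 4/3*x_3 - 4/3 to the basis.

The other S-polynomials (S(f_2,g_3), S(f_1,g_4), S(f_2,g_4), S(g_3,g_4)) all reduce to 0 modulo the current basis, so we have a Gröbner basis.
Inter-reduce: drop elements whose leading term is divisible by another's, tail-reduce, and make monic.

G = {x_1 + 1/6*x_2 + 1/2*x_3 + 4/3, x_2*x_3 + x_2 + 3*x_3**2 + 8*x_3 + 8}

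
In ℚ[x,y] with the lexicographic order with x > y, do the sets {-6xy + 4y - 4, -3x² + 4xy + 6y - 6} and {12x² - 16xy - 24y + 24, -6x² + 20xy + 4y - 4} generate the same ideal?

Yes, the ideals are equal.

Two ideals are equal iff their reduced Gröbner bases coincide (the reduced basis is unique for a fixed ordering).
Buchberger on the first generating set:
f_1 = -6xy + 4y - 4, LT = xy.
f_2 = -3x² + 4xy + 6y - 6, LT = x².

S(f_1,f_2): lcm = x²y. S = 4/3xy² - ⅔xy + ⅔x + 2y² - 2y.
  leading term xy²: subtract (-2/9y)·f_1 from 4/3xy² - ⅔xy + ⅔x + 2y² - 2y → -⅔xy + ⅔x + 26/9y² - 26/9y
  leading term xy: subtract (1/9)·f_1 from -⅔xy + ⅔x + 26/9y² - 26/9y → ⅔x + 26/9y² - 10/3y + 4/9
  leading term x: no divisor's leading term divides it; move ⅔x to the remainder.
  leading term y²: no divisor's leading term divides it; move 26/9y² to the remainder.
  leading term y: no divisor's leading term divides it; move -10/3y to the remainder.
  leading term 1: no divisor's leading term divides it; move 4/9 to the remainder.
  remainder ⅔x + 26/9y² - 10/3y + 4/9 ≠ 0; add g_3 = ⅔x + 26/9y² - 10/3y + 4/9 to the basis.

S(f_1,g_3): lcm = xy. S = -13/3y³ + 5y² - 4/3y + ⅔.
  leading term y³: no divisor's leading term divides it; move -13/3y³ to the remainder.
  leading term y²: no divisor's leading term divides it; move 5y² to the remainder.
  leading term y: no divisor's leading term divides it; move -4/3y to the remainder.
  leading term 1: no divisor's leading term divides it; move ⅔ to the remainder.
  remainder -13/3y³ + 5y² - 4/3y + ⅔ ≠ 0; add g_4 = -13/3y³ + 5y² - 4/3y + ⅔ to the basis.

The other S-polynomials (S(f_2,g_3), S(f_1,g_4), S(f_2,g_4), S(g_3,g_4)) all reduce to 0 modulo the current basis, so we have a Gröbner basis.
Inter-reduce: drop elements whose leading term is divisible by another's, tail-reduce, and make monic.
Reduced Gröbner basis: {x + 13/3y² - 5y + ⅔, y³ - 15/13y² + 4/13y - 2/13}.

Buchberger on the second generating set:
h_1 = 12x² - 16xy - 24y + 24, LT = x².
h_2 = -6x² + 20xy + 4y - 4, LT = x².

S(h_1,h_2): lcm = x². S = 2xy - 4/3y + 4/3.
  leading term xy: no divisor's leading term divides it; move 2xy to the remainder.
  leading term y: no divisor's leading term divides it; move -4/3y to the remainder.
  leading term 1: no divisor's leading term divides it; move 4/3 to the remainder.
  remainder 2xy - 4/3y + 4/3 ≠ 0; add k_3 = 2xy - 4/3y + 4/3 to the basis.

S(h_1,k_3): lcm = x²y. S = -4/3xy² + ⅔xy - ⅔x - 2y² + 2y.
  leading term xy²: subtract (-⅔y)·k_3 from -4/3xy² + ⅔xy - ⅔x - 2y² + 2y → ⅔xy - ⅔x - 26/9y² + 26/9y
  leading term xy: subtract (⅓)·k_3 from ⅔xy - ⅔x - 26/9y² + 26/9y → -⅔x - 26/9y² + 10/3y - 4/9
  leading term x: no divisor's leading term divides it; move -⅔x to the remainder.
  leading term y²: no divisor's leading term divides it; move -26/9y² to the remainder.
  leading term y: no divisor's leading term divides it; move 10/3y to the remainder.
  leading term 1: no divisor's leading term divides it; move -4/9 to the remainder.
  remainder -⅔x - 26/9y² + 10/3y - 4/9 ≠ 0; add k_4 = -⅔x - 26/9y² + 10/3y - 4/9 to the basis.

S(k_3,k_4): lcm = xy. S = -13/3y³ + 5y² - 4/3y + ⅔.
  leading term y³: no divisor's leading term divides it; move -13/3y³ to the remainder.
  leading term y²: no divisor's leading term divides it; move 5y² to the remainder.
  leading term y: no divisor's leading term divides it; move -4/3y to the remainder.
  leading term 1: no divisor's leading term divides it; move ⅔ to the remainder.
  remainder -13/3y³ + 5y² - 4/3y + ⅔ ≠ 0; add k_5 = -13/3y³ + 5y² - 4/3y + ⅔ to the basis.

The other S-polynomials (S(h_2,k_3), S(h_1,k_4), S(h_2,k_4), S(h_1,k_5), S(h_2,k_5), S(k_3,k_5), S(k_4,k_5)) all reduce to 0 modulo the current basis, so we have a Gröbner basis.
Inter-reduce: drop elements whose leading term is divisible by another's, tail-reduce, and make monic.
Reduced Gröbner basis: {x + 13/3y² - 5y + ⅔, y³ - 15/13y² + 4/13y - 2/13}.

These coincide, so the ideals are equal.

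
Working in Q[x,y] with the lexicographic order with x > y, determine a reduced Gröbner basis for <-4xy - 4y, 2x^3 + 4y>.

G = {x^3 + 2y, xy + y, y^2 - 1/2y}

f_1 = -4xy - 4y, LT = xy.
f_2 = 2x^3 + 4y, LT = x^3.

S(f_1,f_2): lcm = x^3y. S = x^2y - 2y^2.
  leading term x^2y: subtract (-1/4x)·f_1 from x^2y - 2y^2 → -xy - 2y^2
  leading term xy: subtract (1/4)·f_1 from -xy - 2y^2 → -2y^2 + y
  leading term y^2: no divisor's leading term divides it; move -2y^2 to the remainder.
  leading term y: no divisor's leading term divides it; move y to the remainder.
  remainder -2y^2 + y ≠ 0; add g_3 = -2y^2 + y to the basis.

S(f_1,g_3): lcm = xy^2. S = 1/2xy + y^2.
  leading term xy: subtract (-1/8)·f_1 from 1/2xy + y^2 → y^2 - 1/2y
  leading term y^2: subtract (-1/2)·g_3 from y^2 - 1/2y → 0
  remainder 0.

S(f_2,g_3): leading monomials are coprime, so the S-polynomial reduces to 0 (Buchberger's first criterion).
Every S-polynomial of the final basis reduces to 0, so we have a Gröbner basis.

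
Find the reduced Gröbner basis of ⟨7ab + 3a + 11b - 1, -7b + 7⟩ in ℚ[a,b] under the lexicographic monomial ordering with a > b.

The reduced Gröbner basis is the canonical form of the ideal for this ordering.

f_1 = 7ab + 3a + 11b - 1, LT = ab.
f_2 = -7b + 7, LT = b.

S(f_1,f_2): lcm = ab. S = 10/7a + 11/7b - 1/7.
  leading term a: no divisor's leading term divides it; move 10/7a to the remainder.
  leading term b: subtract (-11/49)·f_2 from 11/7b - 1/7 → 10/7
  leading term 1: no divisor's leading term divides it; move 10/7 to the remainder.
  remainder 10/7a + 10/7 ≠ 0; add g_3 = 10/7a + 10/7 to the basis.

The other S-polynomials (S(f_1,g_3), S(f_2,g_3)) all reduce to 0 modulo the current basis, so we have a Gröbner basis.
Inter-reduce: drop elements whose leading term is divisible by another's, tail-reduce, and make monic.

G = {a + 1, b - 1}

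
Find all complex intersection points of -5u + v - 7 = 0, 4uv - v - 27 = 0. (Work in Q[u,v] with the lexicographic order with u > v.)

{(-2, -3), (17/20, 45/4)}

Compute a lex Gröbner basis by Buchberger's algorithm.
f_1 = -5u + v - 7, LT = u.
f_2 = 4uv - v - 27, LT = uv.

S(f_1,f_2): lcm = uv. S = -1/5v^2 + 33/20v + 27/4.
  reduce S modulo (f_1, f_2):
  remainder -1/5v^2 + 33/20v + 27/4 ≠ 0; add h_3 = -1/5v^2 + 33/20v + 27/4 to the basis.

The other S-polynomials (S(f_1,h_3), S(f_2,h_3)) all reduce to 0 modulo the current basis, so we have a Gröbner basis.
Inter-reduce: drop elements whose leading term is divisible by another's, tail-reduce, and make monic.
Reduced Gröbner basis: {u - 1/5v + 7/5, v^2 - 33/4v - 135/4}.

Since the basis is lex-ordered, v^2 - 33/4v - 135/4 is univariate in v. Its roots are {-3, 45/4}. Back-substituting each root into the other basis elements fixes the other coordinates.
  v = -3: the earlier basis element becomes u + 2 = 0, giving u = -2 — point (-2, -3).
  v = 45/4: the earlier basis element becomes u - 17/20 = 0, giving u = 17/20 — point (17/20, 45/4).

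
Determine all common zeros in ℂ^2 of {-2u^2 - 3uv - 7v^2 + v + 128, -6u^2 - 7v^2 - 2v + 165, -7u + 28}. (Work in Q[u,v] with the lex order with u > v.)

Compute a lex Gröbner basis by Buchberger's algorithm.
f_1 = -2u^2 - 3uv - 7v^2 + v + 128, LT = u^2.
f_2 = -6u^2 - 7v^2 - 2v + 165, LT = u^2.
f_3 = -7u + 28, LT = u.

S(f_1,f_2): lcm = u^2. S = 3/2uv + 7/3v^2 - 5/6v - 73/2.
  reduce S modulo (f_1, f_2, f_3):
  remainder 7/3v^2 + 31/6v - 73/2 ≠ 0; add h_4 = 7/3v^2 + 31/6v - 73/2 to the basis.

S(f_1,f_3): lcm = u^2. S = 3/2uv + 4u + 7/2v^2 - 1/2v - 64.
  reduce S modulo (f_1, f_2, f_3, h_4):
  remainder -9/4v + 27/4 ≠ 0; add h_5 = -9/4v + 27/4 to the basis.

The other S-polynomials (S(f_2,f_3), S(f_1,h_4), S(f_2,h_4), S(f_3,h_4), S(f_1,h_5), S(f_2,h_5), S(f_3,h_5), S(h_4,h_5)) all reduce to 0 modulo the current basis, so we have a Gröbner basis.
Inter-reduce: drop elements whose leading term is divisible by another's, tail-reduce, and make monic.
Reduced Gröbner basis: {u - 4, v - 3}.

Since the basis is lex-ordered, v - 3 is univariate in v. Its roots are {3}. Back-substituting each root into the other basis elements fixes the other coordinates.
  v = 3: the earlier basis element becomes u - 4 = 0, giving u = 4 — point (4, 3).

{(4, 3)}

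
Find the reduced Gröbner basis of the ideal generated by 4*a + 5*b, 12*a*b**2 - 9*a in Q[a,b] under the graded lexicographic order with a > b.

f_1 = 4*a + 5*b, LT = a.
f_2 = 12*a*b**2 - 9*a, LT = a*b**2.

S(f_1,f_2): lcm = a*b**2. S = 5/4*b**3 + 3/4*a.
  leading term b**3: no divisor's leading term divides it; move 5/4*b**3 to the remainder.
  leading term a: subtract (3/16)·f_1 from 3/4*a → -15/16*b
  leading term b: no divisor's leading term divides it; move -15/16*b to the remainder.
  remainder 5/4*b**3 - 15/16*b ≠ 0; add g_3 = 5/4*b**3 - 15/16*b to the basis.

S(f_1,g_3): leading monomials are coprime, so the S-polynomial reduces to 0 (Buchberger's first criterion).
S(f_2,g_3): lcm = a*b**3. S = 0.
  remainder 0.

Every S-polynomial of the final basis reduces to 0, so we have a Gröbner basis.
Inter-reduce: drop elements whose leading term is divisible by another's, tail-reduce, and make monic.

G = {b**3 - 3/4*b, a + 5/4*b}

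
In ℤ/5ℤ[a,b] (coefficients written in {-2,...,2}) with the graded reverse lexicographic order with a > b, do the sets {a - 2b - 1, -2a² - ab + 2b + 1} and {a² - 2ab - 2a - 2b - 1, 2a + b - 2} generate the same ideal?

Since reduced Gröbner bases are canonical representatives of ideals under a given ordering, it suffices to compute and compare them.
Buchberger on the first generating set:
f_1 = a - 2b - 1, LT = a.
f_2 = -2a² - ab + 2b + 1, LT = a².

S(f_1,f_2): lcm = a². S = -a + b - 2.
  leading term a: subtract (-1)·f_1 from -a + b - 2 → -b + 2
  leading term b: no divisor's leading term divides it; move -b to the remainder.
  leading term 1: no divisor's leading term divides it; move 2 to the remainder.
  remainder -b + 2 ≠ 0; add g_3 = -b + 2 to the basis.

The other S-polynomials (S(f_1,g_3), S(f_2,g_3)) all reduce to 0 modulo the current basis, so we have a Gröbner basis.
Inter-reduce: drop elements whose leading term is divisible by another's, tail-reduce, and make monic.
Reduced Gröbner basis: {a, b - 2}.

Buchberger on the second generating set:
h_1 = a² - 2ab - 2a - 2b - 1, LT = a².
h_2 = 2a + b - 2, LT = a.

S(h_1,h_2): lcm = a². S = -a - 2b - 1.
  leading term a: subtract (2)·h_2 from -a - 2b - 1 → b - 2
  leading term b: no divisor's leading term divides it; move b to the remainder.
  leading term 1: no divisor's leading term divides it; move -2 to the remainder.
  remainder b - 2 ≠ 0; add k_3 = b - 2 to the basis.

The other S-polynomials (S(h_1,k_3), S(h_2,k_3)) all reduce to 0 modulo the current basis, so we have a Gröbner basis.
Inter-reduce: drop elements whose leading term is divisible by another's, tail-reduce, and make monic.
Reduced Gröbner basis: {a, b - 2}.

Same reduced basis, so the two generating sets span the same ideal.

Yes, the ideals are equal.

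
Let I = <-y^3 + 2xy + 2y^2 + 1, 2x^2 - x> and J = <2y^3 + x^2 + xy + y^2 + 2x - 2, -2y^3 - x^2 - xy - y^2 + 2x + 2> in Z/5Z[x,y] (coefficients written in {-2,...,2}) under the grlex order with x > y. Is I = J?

For a fixed monomial order, each ideal has a unique reduced Gröbner basis; comparing bases decides equality.
Buchberger on the first generating set:
f_1 = -y^3 + 2xy + 2y^2 + 1, LT = y^3.
f_2 = 2x^2 - x, LT = x^2.

The S-polynomials (S(f_1,f_2)) all reduce to 0 modulo the current basis, so we have a Gröbner basis.
Inter-reduce: drop elements whose leading term is divisible by another's, tail-reduce, and make monic.
Reduced Gröbner basis: {y^3 - 2xy - 2y^2 - 1, x^2 + 2x}.

Buchberger on the second generating set:
h_1 = 2y^3 + x^2 + xy + y^2 + 2x - 2, LT = y^3.
h_2 = -2y^3 - x^2 - xy - y^2 + 2x + 2, LT = y^3.

S(h_1,h_2): lcm = y^3. S = 2x.
  leading term x: no divisor's leading term divides it; move 2x to the remainder.
  remainder 2x ≠ 0; add k_3 = 2x to the basis.

The other S-polynomials (S(h_1,k_3), S(h_2,k_3)) all reduce to 0 modulo the current basis, so we have a Gröbner basis.
Inter-reduce: drop elements whose leading term is divisible by another's, tail-reduce, and make monic.
Reduced Gröbner basis: {y^3 - 2y^2 - 1, x}.

These differ, so the ideals are not equal.

No, the ideals differ.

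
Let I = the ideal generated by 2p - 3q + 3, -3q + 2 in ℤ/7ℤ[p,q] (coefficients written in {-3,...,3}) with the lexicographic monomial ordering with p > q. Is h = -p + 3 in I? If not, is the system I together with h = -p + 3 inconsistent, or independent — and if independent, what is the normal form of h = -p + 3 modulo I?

-p + 3 lies in I (it reduces to 0).

First compute the reduced Gröbner basis of I by Buchberger's algorithm.
f_1 = 2p - 3q + 3, LT = p.
f_2 = -3q + 2, LT = q.

S(f_1,f_2): leading monomials are coprime, so the S-polynomial reduces to 0 (Buchberger's first criterion).
Every S-polynomial of the final basis reduces to 0, so we have a Gröbner basis.
Inter-reduce: drop elements whose leading term is divisible by another's, tail-reduce, and make monic.
Reduced Gröbner basis: {p - 3, q - 3}.
Label its elements g_1 = p - 3, g_2 = q - 3.

Reduce h = -p + 3 modulo G:
  leading term p: subtract (-1)·g_1 from -p + 3 → 0
  normal form = 0.
Since the normal form is 0, h ∈ I.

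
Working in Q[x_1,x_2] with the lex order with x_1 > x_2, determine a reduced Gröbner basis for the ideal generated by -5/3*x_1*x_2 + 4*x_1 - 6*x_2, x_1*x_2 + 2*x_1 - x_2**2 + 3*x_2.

G = {x_1 - 5/22*x_2**2 - 3/22*x_2, x_2**3 - 9/5*x_2**2 + 72/5*x_2}

f_1 = -5/3*x_1*x_2 + 4*x_1 - 6*x_2, LT = x_1*x_2.
f_2 = x_1*x_2 + 2*x_1 - x_2**2 + 3*x_2, LT = x_1*x_2.

S(f_1,f_2): lcm = x_1*x_2. S = -22/5*x_1 + x_2**2 + 3/5*x_2.
  reduce S modulo (f_1, f_2):
  remainder -22/5*x_1 + x_2**2 + 3/5*x_2 ≠ 0; add g_3 = -22/5*x_1 + x_2**2 + 3/5*x_2 to the basis.

S(f_1,g_3): lcm = x_1*x_2. S = -12/5*x_1 + 5/22*x_2**3 + 3/22*x_2**2 + 18/5*x_2.
  reduce S modulo (f_1, f_2, g_3):
  remainder 5/22*x_2**3 - 9/22*x_2**2 + 36/11*x_2 ≠ 0; add g_4 = 5/22*x_2**3 - 9/22*x_2**2 + 36/11*x_2 to the basis.

The other S-polynomials (S(f_2,g_3), S(f_1,g_4), S(f_2,g_4), S(g_3,g_4)) all reduce to 0 modulo the current basis, so we have a Gröbner basis.
Inter-reduce: drop elements whose leading term is divisible by another's, tail-reduce, and make monic.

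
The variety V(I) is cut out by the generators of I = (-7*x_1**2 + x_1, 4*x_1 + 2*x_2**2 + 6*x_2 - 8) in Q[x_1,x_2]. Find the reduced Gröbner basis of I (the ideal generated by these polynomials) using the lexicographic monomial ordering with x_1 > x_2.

f_1 = -7*x_1**2 + x_1, LT = x_1**2.
f_2 = 4*x_1 + 2*x_2**2 + 6*x_2 - 8, LT = x_1.

S(f_1,f_2): lcm = x_1**2. S = -1/2*x_1*x_2**2 - 3/2*x_1*x_2 + 13/7*x_1.
  leading term x_1*x_2**2: subtract (-1/8*x_2**2)·f_2 from -1/2*x_1*x_2**2 - 3/2*x_1*x_2 + 13/7*x_1 → -3/2*x_1*x_2 + 13/7*x_1 + 1/4*x_2**4 + 3/4*x_2**3 - x_2**2
  leading term x_1*x_2: subtract (-3/8*x_2)·f_2 from -3/2*x_1*x_2 + 13/7*x_1 + 1/4*x_2**4 + 3/4*x_2**3 - x_2**2 → 13/7*x_1 + 1/4*x_2**4 + 3/2*x_2**3 + 5/4*x_2**2 - 3*x_2
  leading term x_1: subtract (13/28)·f_2 from 13/7*x_1 + 1/4*x_2**4 + 3/2*x_2**3 + 5/4*x_2**2 - 3*x_2 → 1/4*x_2**4 + 3/2*x_2**3 + 9/28*x_2**2 - 81/14*x_2 + 26/7
  leading term x_2**4: no divisor's leading term divides it; move 1/4*x_2**4 to the remainder.
  leading term x_2**3: no divisor's leading term divides it; move 3/2*x_2**3 to the remainder.
  leading term x_2**2: no divisor's leading term divides it; move 9/28*x_2**2 to the remainder.
  leading term x_2: no divisor's leading term divides it; move -81/14*x_2 to the remainder.
  leading term 1: no divisor's leading term divides it; move 26/7 to the remainder.
  remainder 1/4*x_2**4 + 3/2*x_2**3 + 9/28*x_2**2 - 81/14*x_2 + 26/7 ≠ 0; add g_3 = 1/4*x_2**4 + 3/2*x_2**3 + 9/28*x_2**2 - 81/14*x_2 + 26/7 to the basis.

S(f_1,g_3): leading monomials are coprime, so the S-polynomial reduces to 0 (Buchberger's first criterion).
S(f_2,g_3): leading monomials are coprime, so the S-polynomial reduces to 0 (Buchberger's first criterion).
Every S-polynomial of the final basis reduces to 0, so we have a Gröbner basis.
Inter-reduce: drop elements whose leading term is divisible by another's, tail-reduce, and make monic.

G = {x_1 + 1/2*x_2**2 + 3/2*x_2 - 2, x_2**4 + 6*x_2**3 + 9/7*x_2**2 - 162/7*x_2 + 104/7}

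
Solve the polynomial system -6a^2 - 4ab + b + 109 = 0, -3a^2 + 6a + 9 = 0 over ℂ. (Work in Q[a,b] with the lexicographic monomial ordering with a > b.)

Compute a lex Gröbner basis by Buchberger's algorithm.
f_1 = -6a^2 - 4ab + b + 109, LT = a^2.
f_2 = -3a^2 + 6a + 9, LT = a^2.

S(f_1,f_2): lcm = a^2. S = 2/3ab + 2a - 1/6b - 91/6.
  reduce S modulo (f_1, f_2):
  remainder 2/3ab + 2a - 1/6b - 91/6 ≠ 0; add h_3 = 2/3ab + 2a - 1/6b - 91/6 to the basis.

S(f_1,h_3): lcm = a^2b. S = -3a^2 + 2/3ab^2 + 1/4ab + 91/4a - 1/6b^2 - 109/6b.
  reduce S modulo (f_1, f_2, h_3):
  remainder 22a - 55/16b - 781/16 ≠ 0; add h_4 = 22a - 55/16b - 781/16 to the basis.

S(h_3,h_4): lcm = ab. S = 3a + 5/32b^2 + 63/32b - 91/4.
  reduce S modulo (f_1, f_2, h_3, h_4):
  remainder 5/32b^2 + 39/16b - 515/32 ≠ 0; add h_5 = 5/32b^2 + 39/16b - 515/32 to the basis.

The other S-polynomials (S(f_2,h_3), S(f_1,h_4), S(f_2,h_4), S(f_1,h_5), S(f_2,h_5), S(h_3,h_5), S(h_4,h_5)) all reduce to 0 modulo the current basis, so we have a Gröbner basis.
Inter-reduce: drop elements whose leading term is divisible by another's, tail-reduce, and make monic.
Reduced Gröbner basis: {a - 5/32b - 71/32, b^2 + 78/5b - 103}.

From the last basis element, b^2 + 78/5b - 103 = 0, so b takes values in {-103/5, 5}. Each choice, substituted upward through the basis, yields the corresponding point(s) of the solution set.
  b = -103/5: the earlier basis element becomes a + 1 = 0, giving a = -1 — point (-1, -103/5).
  b = 5: the earlier basis element becomes a - 3 = 0, giving a = 3 — point (3, 5).

{(-1, -103/5), (3, 5)}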